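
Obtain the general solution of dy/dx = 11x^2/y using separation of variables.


Separate variables: y dy = 11x^2 dx.
Integrate both sides: y²/2 = (11/3)x^3 + C₀.
Multiply by 2: y² = (22/3)x^3 + C.


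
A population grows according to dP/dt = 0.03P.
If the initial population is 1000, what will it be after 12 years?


The ODE dP/dt = 0.03P has solution P(t) = P(0)e^(0.03t).
Substitute P(0) = 1000 and t = 12: P(12) = 1000 e^(0.36) ≈ 1433.


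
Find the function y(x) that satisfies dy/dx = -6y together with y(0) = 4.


General solution of y' = -6y is y = Ce^(-6x).
Apply y(0) = 4: C = 4.
Particular solution: y = 4e^(-6x).


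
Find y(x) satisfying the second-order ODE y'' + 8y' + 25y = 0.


Characteristic equation: r² + 8r + 25 = 0.
Discriminant is negative; roots r = -4 ± 3i (complex conjugate pair).
General solution uses e^(α x)(C₁ cos(β x) + C₂ sin(β x)): y = e^(-4x)(C₁cos(3x) + C₂sin(3x)).


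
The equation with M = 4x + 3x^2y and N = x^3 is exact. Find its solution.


Check exactness: ∂M/∂y = 3x^2 and ∂N/∂x = 3x^2; equal, so the equation is exact.
Integrate M with respect to x (treating y as constant): ∫M dx = 2x^2 + x^3y + h(y).
Differentiate w.r.t. y and set equal to N: all terms match, so h'(y) = 0 and h is a constant absorbed into C.
General solution: 2x^2 + x^3y = C.


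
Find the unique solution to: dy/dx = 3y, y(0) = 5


General solution of y' = 3y is y = Ce^(3x).
Apply y(0) = 5: C = 5.
Particular solution: y = 5e^(3x).


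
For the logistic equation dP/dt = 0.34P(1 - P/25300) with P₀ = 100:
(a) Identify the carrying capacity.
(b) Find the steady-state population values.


Logistic ODE dP/dt = 0.34P(1 - P/25300) has equilibria where dP/dt = 0, i.e. P = 0 or P = 25300.
The coefficient (1 - P/K) = 0 when P = K, identifying K = 25300 as the carrying capacity.
(a) K = 25300; (b) equilibria P = 0 and P = 25300.


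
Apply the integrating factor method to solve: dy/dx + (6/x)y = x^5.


P(x) = 6/x ⇒ μ = x^6.
(x^6 y)' = x^11 ⇒ x^6 y = x^12/(12) + C.
Solve for y: y = (1/12)x^6 + C/x^6.


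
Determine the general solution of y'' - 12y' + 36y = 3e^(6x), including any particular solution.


Characteristic polynomial (r - 6)² = 0; repeated root r = 6.
y_h = (C₁ + C₂x)e^(6x). Forcing matches the repeated root (resonance), so try y_p = Ax² e^(6x).
Substitute and solve for A: 2A = 3, so A = 3/2.
General solution: y = (C₁ + C₂x + (3/2)x²)e^(6x).


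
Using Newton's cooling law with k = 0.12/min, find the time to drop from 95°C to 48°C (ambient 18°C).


From T(t) = T_a + (T₀ - T_a)e^(-kt), set T(t) = 48:
(48 - 18) / (95 - 18) = e^(-0.12t), so t = -ln(0.390)/0.12 ≈ 7.9 minutes.


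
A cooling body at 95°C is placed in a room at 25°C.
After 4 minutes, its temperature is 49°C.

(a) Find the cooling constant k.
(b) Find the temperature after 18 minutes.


Newton's law: T(t) = T_a + (T₀ - T_a)e^(-kt).
(a) Use T(4) = 49: (49 - 25)/(95 - 25) = e^(-k·4), so k = -ln(0.343)/4 ≈ 0.2676.
(b) Apply k to t = 18: T(18) = 25 + (70)e^(-4.817) ≈ 25.6°C.


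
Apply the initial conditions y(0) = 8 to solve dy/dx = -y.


General solution of y' = -y is y = Ce^(-x).
Apply y(0) = 8: C = 8.
Particular solution: y = 8e^(-x).


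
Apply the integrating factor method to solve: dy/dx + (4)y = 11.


P(x) = 4, Q(x) = 11; integrating factor μ = e^(4x).
(μ y)' = 11e^(4x) ⇒ μ y = (11/4)e^(4x) + C.
Divide by μ: y = 11/4 + Ce^(-4x).


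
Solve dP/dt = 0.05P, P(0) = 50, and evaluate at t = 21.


The ODE dP/dt = 0.05P has solution P(t) = P(0)e^(0.05t).
Substitute P(0) = 50 and t = 21: P(21) = 50 e^(1.05) ≈ 143.


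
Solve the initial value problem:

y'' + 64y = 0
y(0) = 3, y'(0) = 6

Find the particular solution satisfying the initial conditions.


Characteristic roots of r² + 64 = 0 are ±8i, so y = C₁cos(8x) + C₂sin(8x).
Apply y(0) = 3: C₁ = 3. Differentiate and apply y'(0) = 6: 8·C₂ = 6, so C₂ = 3/4.
Particular solution: y = 3cos(8x) + (3/4)sin(8x).


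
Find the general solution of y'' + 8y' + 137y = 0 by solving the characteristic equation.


Characteristic equation: r² + 8r + 137 = 0.
Discriminant is negative; roots r = -4 ± 11i (complex conjugate pair).
General solution uses e^(α x)(C₁ cos(β x) + C₂ sin(β x)): y = e^(-4x)(C₁cos(11x) + C₂sin(11x)).


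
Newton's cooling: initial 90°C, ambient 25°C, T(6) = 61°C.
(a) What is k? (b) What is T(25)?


Newton's law: T(t) = T_a + (T₀ - T_a)e^(-kt).
(a) Use T(6) = 61: (61 - 25)/(90 - 25) = e^(-k·6), so k = -ln(0.554)/6 ≈ 0.0985.
(b) Apply k to t = 25: T(25) = 25 + (65)e^(-2.462) ≈ 30.5°C.


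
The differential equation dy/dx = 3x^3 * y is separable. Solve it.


Separate variables: dy/y = 3x^3 dx.
Integrate: ln|y| = (3/4)x^4 + C₀.
Exponentiate: y = Ce^((3/4)x^4).


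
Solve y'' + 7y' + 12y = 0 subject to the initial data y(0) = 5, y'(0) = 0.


Characteristic roots of r² + 7r + 12 = 0 are -3, -4.
General solution y = c₁ e^(-3x) + c₂ e^(-4x).
Apply y(0) = 5: c₁ + c₂ = 5. Apply y'(0) = 0: -3 c₁ - 4 c₂ = 0.
Solve: c₁ = 20, c₂ = -15.
Particular solution: y = 20e^(-3x) - 15e^(-4x).


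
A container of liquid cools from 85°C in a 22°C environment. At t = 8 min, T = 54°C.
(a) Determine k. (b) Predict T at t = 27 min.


Newton's law: T(t) = T_a + (T₀ - T_a)e^(-kt).
(a) Use T(8) = 54: (54 - 22)/(85 - 22) = e^(-k·8), so k = -ln(0.508)/8 ≈ 0.0847.
(b) Apply k to t = 27: T(27) = 22 + (63)e^(-2.286) ≈ 28.4°C.


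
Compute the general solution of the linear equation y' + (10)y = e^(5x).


P(x) = 10 ⇒ μ = e^(10x).
(μ y)' = e^(15x) ⇒ μ y = e^(15x)/15 + C.
Divide by μ: y = (1/15)e^(5x) + Ce^(-10x).


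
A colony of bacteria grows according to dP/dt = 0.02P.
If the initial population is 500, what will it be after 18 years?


The ODE dP/dt = 0.02P has solution P(t) = P(0)e^(0.02t).
Substitute P(0) = 500 and t = 18: P(18) = 500 e^(0.36) ≈ 717.


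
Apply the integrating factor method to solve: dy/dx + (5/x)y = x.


P(x) = 5/x ⇒ μ = x^5.
(x^5 y)' = x^5·x^1 = x^6.
Integrate: x^5 y = x^7/(7) + C.
Solve for y: y = (1/7)x^2 + C/x^5.


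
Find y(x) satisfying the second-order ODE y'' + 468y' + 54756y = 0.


Characteristic equation: r² + 468r + 54756 = 0, i.e. (r + 234)² = 0.
Repeated root r = -234; include an x factor for the second linearly independent solution.
General solution: y = (C₁ + C₂x)e^(-234x).


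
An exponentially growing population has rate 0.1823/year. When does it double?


Exponential growth: P(t) = P₀ e^(0.1823t). Set P(t)/P₀ = 2: e^(0.1823t) = 2.
Solve: t = ln(2)/0.1823 ≈ 3.80 years.


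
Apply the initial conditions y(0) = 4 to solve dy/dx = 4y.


General solution of y' = 4y is y = Ce^(4x).
Apply y(0) = 4: C = 4.
Particular solution: y = 4e^(4x).


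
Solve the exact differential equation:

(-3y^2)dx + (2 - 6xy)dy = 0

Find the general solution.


Check exactness: ∂M/∂y = -6y and ∂N/∂x = -6y; equal, so the equation is exact.
Integrate M with respect to x (treating y as constant): ∫M dx = -3xy^2 + h(y).
Differentiate w.r.t. y and set equal to N: the x-dependent terms already match, leaving h'(y) = 2. Integrate: h(y) = 2y.
So F(x,y) = 2y - 3xy^2.
General solution: 2y - 3xy^2 = C.


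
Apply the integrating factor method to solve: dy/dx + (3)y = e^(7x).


P(x) = 3 ⇒ μ = e^(3x).
(μ y)' = e^(10x) ⇒ μ y = e^(10x)/10 + C.
Divide by μ: y = (1/10)e^(7x) + Ce^(-3x).


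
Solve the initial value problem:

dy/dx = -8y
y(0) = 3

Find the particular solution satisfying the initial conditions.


General solution of y' = -8y is y = Ce^(-8x).
Apply y(0) = 3: C = 3.
Particular solution: y = 3e^(-8x).


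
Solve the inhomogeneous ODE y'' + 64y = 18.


Homogeneous part: r² + 64 = 0 ⇒ r = ±8i, so y_h = C₁cos(8x) + C₂sin(8x).
Try constant y_p = A; plug in: 64A = 18 ⇒ A = 9/32.
General solution: y = C₁cos(8x) + C₂sin(8x) + 9/32.


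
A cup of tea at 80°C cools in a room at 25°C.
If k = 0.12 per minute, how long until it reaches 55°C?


From T(t) = T_a + (T₀ - T_a)e^(-kt), set T(t) = 55:
(55 - 25) / (80 - 25) = e^(-0.12t), so t = -ln(0.545)/0.12 ≈ 5.1 minutes.


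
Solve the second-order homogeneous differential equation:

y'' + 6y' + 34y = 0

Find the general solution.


Characteristic equation: r² + 6r + 34 = 0.
Discriminant is negative; roots r = -3 ± 5i (complex conjugate pair).
General solution uses e^(α x)(C₁ cos(β x) + C₂ sin(β x)): y = e^(-3x)(C₁cos(5x) + C₂sin(5x)).


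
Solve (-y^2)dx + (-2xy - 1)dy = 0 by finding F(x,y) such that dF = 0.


Check exactness: ∂M/∂y = -2y and ∂N/∂x = -2y; equal, so the equation is exact.
Integrate M with respect to x (treating y as constant): ∫M dx = -xy^2 + h(y).
Differentiate w.r.t. y and set equal to N: the x-dependent terms already match, leaving h'(y) = -1. Integrate: h(y) = -y.
So F(x,y) = -xy^2 - y.
General solution: -xy^2 - y = C.


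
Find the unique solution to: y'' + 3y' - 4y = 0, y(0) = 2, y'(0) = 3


Characteristic roots of r² + 3r - 4 = 0 are 1, -4.
General solution y = c₁ e^(x) + c₂ e^(-4x).
Apply y(0) = 2: c₁ + c₂ = 2. Apply y'(0) = 3: 1 c₁ - 4 c₂ = 3.
Solve: c₁ = 11/5, c₂ = -1/5.
Particular solution: y = (11/5)e^(x) - (1/5)e^(-4x).


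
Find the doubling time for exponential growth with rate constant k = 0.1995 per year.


Exponential growth: P(t) = P₀ e^(0.1995t). Set P(t)/P₀ = 2: e^(0.1995t) = 2.
Solve: t = ln(2)/0.1995 ≈ 3.47 years.


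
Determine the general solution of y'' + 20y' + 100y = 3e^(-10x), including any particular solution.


Characteristic polynomial (r + 10)² = 0; repeated root r = -10.
y_h = (C₁ + C₂x)e^(-10x). Forcing matches the repeated root (resonance), so try y_p = Ax² e^(-10x).
Substitute and solve for A: 2A = 3, so A = 3/2.
General solution: y = (C₁ + C₂x + (3/2)x²)e^(-10x).


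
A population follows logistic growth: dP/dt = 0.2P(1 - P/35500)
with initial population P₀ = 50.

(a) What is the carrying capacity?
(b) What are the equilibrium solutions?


Logistic ODE dP/dt = 0.2P(1 - P/35500) has equilibria where dP/dt = 0, i.e. P = 0 or P = 35500.
The coefficient (1 - P/K) = 0 when P = K, identifying K = 35500 as the carrying capacity.
(a) K = 35500; (b) equilibria P = 0 and P = 35500.


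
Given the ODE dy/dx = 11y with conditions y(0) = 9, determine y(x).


General solution of y' = 11y is y = Ce^(11x).
Apply y(0) = 9: C = 9.
Particular solution: y = 9e^(11x).


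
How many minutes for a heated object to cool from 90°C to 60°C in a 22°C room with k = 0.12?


From T(t) = T_a + (T₀ - T_a)e^(-kt), set T(t) = 60:
(60 - 22) / (90 - 22) = e^(-0.12t), so t = -ln(0.559)/0.12 ≈ 4.8 minutes.


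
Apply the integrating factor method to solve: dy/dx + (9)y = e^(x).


P(x) = 9 ⇒ μ = e^(9x).
(μ y)' = e^(10x) ⇒ μ y = e^(10x)/10 + C.
Divide by μ: y = (1/10)e^(x) + Ce^(-9x).


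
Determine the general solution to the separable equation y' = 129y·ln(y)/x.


Separate: dy/[y ln(y)] = 129 dx/x.
Substitute u = ln(y): du/u = 129 dx/x.
Integrate: ln|ln(y)| = 129ln|x| + C₀, hence ln(y) = C·x^129.


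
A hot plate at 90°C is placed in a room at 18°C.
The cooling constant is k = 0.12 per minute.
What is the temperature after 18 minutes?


Newton's law: dT/dt = -k(T - T_a) has solution T(t) = T_a + (T₀ - T_a)e^(-kt).
Plug in T_a = 18, T₀ = 90, k = 0.12, t = 18: T(18) = 18 + (72)e^(-2.16) ≈ 26.3°C.


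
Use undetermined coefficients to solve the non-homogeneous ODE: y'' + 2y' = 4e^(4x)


Characteristic roots of r² + 2r = 0 are 0, -2.
y_h = C₁ + C₂e^(-2x).
Forcing exponent 4 is not a characteristic root; try y_p = Ae^(4x).
Substitute: A·(16 + (2)·4 + (0)) = A·24 = 4, so A = 1/6.
General solution: y = C₁ + C₂e^(-2x) + (1/6)e^(4x).


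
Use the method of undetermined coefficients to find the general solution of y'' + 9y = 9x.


Homogeneous: r² + 9 = 0 ⇒ r = ±3i, y_h = C₁cos(3x) + C₂sin(3x).
Polynomial forcing; try y_p = Ax + B. Then y_p'' + 9 y_p = 9(Ax + B) = 9x, so B = 0 and A = 1.
General solution: y = C₁cos(3x) + C₂sin(3x) + x.


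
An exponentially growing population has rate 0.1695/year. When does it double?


Exponential growth: P(t) = P₀ e^(0.1695t). Set P(t)/P₀ = 2: e^(0.1695t) = 2.
Solve: t = ln(2)/0.1695 ≈ 4.09 years.


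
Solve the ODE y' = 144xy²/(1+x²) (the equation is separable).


Separate: dy/y² = 144x/(1+x²) dx.
Integrate LHS: ∫ dy/y² = -1/y.
Integrate RHS via u = 1+x²: 72ln(1+x²) + C.
Result: -1/y = 72ln(1+x²) + C.


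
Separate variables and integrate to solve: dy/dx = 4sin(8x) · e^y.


Separate: e^(-y) dy = 4sin(8x) dx.
Integrate: -e^(-y) = -(1/2)cos(8x) + C₀.
Rearrange: e^(-y) = (1/2)cos(8x) + C.


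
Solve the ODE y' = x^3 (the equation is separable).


Integrate both sides with respect to x: y = ∫ x^3 dx = (1/4)x^4 + C.


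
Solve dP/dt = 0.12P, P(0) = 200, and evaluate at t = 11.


The ODE dP/dt = 0.12P has solution P(t) = P(0)e^(0.12t).
Substitute P(0) = 200 and t = 11: P(11) = 200 e^(1.32) ≈ 749.


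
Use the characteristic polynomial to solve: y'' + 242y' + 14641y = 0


Characteristic equation: r² + 242r + 14641 = 0, i.e. (r + 121)² = 0.
Repeated root r = -121; include an x factor for the second linearly independent solution.
General solution: y = (C₁ + C₂x)e^(-121x).


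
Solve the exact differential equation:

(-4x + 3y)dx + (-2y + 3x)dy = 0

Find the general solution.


Check exactness: ∂M/∂y = 3 and ∂N/∂x = 3; equal, so the equation is exact.
Integrate M with respect to x (treating y as constant): ∫M dx = -2x^2 + 3xy + h(y).
Differentiate w.r.t. y and set equal to N: the x-dependent terms already match, leaving h'(y) = -2y. Integrate: h(y) = -y^2.
So F(x,y) = -2x^2 - y^2 + 3xy.
General solution: -2x^2 - y^2 + 3xy = C.


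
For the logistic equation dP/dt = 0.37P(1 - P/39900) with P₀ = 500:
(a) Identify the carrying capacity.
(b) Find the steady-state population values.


Logistic ODE dP/dt = 0.37P(1 - P/39900) has equilibria where dP/dt = 0, i.e. P = 0 or P = 39900.
The coefficient (1 - P/K) = 0 when P = K, identifying K = 39900 as the carrying capacity.
(a) K = 39900; (b) equilibria P = 0 and P = 39900.


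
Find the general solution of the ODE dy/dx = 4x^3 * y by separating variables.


Separate variables: dy/y = 4x^3 dx.
Integrate: ln|y| = x^4 + C₀.
Exponentiate: y = Ce^(x^4).


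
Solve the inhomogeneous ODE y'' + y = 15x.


Homogeneous: r² + 1 = 0 ⇒ r = ±1i, y_h = C₁cos(x) + C₂sin(x).
Polynomial forcing; try y_p = Ax + B. Then y_p'' + 1 y_p = 1(Ax + B) = 15x, so B = 0 and A = 15.
General solution: y = C₁cos(x) + C₂sin(x) + 15x.


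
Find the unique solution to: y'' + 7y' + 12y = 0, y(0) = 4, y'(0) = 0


Characteristic roots of r² + 7r + 12 = 0 are -3, -4.
General solution y = c₁ e^(-3x) + c₂ e^(-4x).
Apply y(0) = 4: c₁ + c₂ = 4. Apply y'(0) = 0: -3 c₁ - 4 c₂ = 0.
Solve: c₁ = 16, c₂ = -12.
Particular solution: y = 16e^(-3x) - 12e^(-4x).


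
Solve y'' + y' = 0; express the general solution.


Characteristic equation: r² + r = 0.
Factor: (r + 1)(r - 0) = 0 ⇒ r = -1, 0 (distinct real).
General solution: y = C₁e^(-x) + C₂.


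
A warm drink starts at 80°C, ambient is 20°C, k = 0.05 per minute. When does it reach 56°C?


From T(t) = T_a + (T₀ - T_a)e^(-kt), set T(t) = 56:
(56 - 20) / (80 - 20) = e^(-0.05t), so t = -ln(0.600)/0.05 ≈ 10.2 minutes.


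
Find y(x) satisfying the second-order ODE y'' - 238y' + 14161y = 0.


Characteristic equation: r² - 238r + 14161 = 0, i.e. (r - 119)² = 0.
Repeated root r = 119; include an x factor for the second linearly independent solution.
General solution: y = (C₁ + C₂x)e^(119x).


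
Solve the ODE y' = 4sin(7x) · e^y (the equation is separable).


Separate: e^(-y) dy = 4sin(7x) dx.
Integrate: -e^(-y) = -(4/7)cos(7x) + C₀.
Rearrange: e^(-y) = (4/7)cos(7x) + C.


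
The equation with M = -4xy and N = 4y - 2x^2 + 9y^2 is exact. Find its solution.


Check exactness: ∂M/∂y = -4x and ∂N/∂x = -4x; equal, so the equation is exact.
Integrate M with respect to x (treating y as constant): ∫M dx = -2x^2y + h(y).
Differentiate w.r.t. y and set equal to N: the x-dependent terms already match, leaving h'(y) = 4y + 9y^2. Integrate: h(y) = 2y^2 + 3y^3.
So F(x,y) = 2y^2 - 2x^2y + 3y^3.
General solution: 2y^2 - 2x^2y + 3y^3 = C.


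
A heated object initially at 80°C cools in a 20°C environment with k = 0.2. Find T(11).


Newton's law: dT/dt = -k(T - T_a) has solution T(t) = T_a + (T₀ - T_a)e^(-kt).
Plug in T_a = 20, T₀ = 80, k = 0.2, t = 11: T(11) = 20 + (60)e^(-2.20) ≈ 26.6°C.


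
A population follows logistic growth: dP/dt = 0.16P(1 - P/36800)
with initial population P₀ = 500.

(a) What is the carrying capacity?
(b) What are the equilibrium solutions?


Logistic ODE dP/dt = 0.16P(1 - P/36800) has equilibria where dP/dt = 0, i.e. P = 0 or P = 36800.
The coefficient (1 - P/K) = 0 when P = K, identifying K = 36800 as the carrying capacity.
(a) K = 36800; (b) equilibria P = 0 and P = 36800.


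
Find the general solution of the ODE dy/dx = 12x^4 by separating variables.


Integrate both sides with respect to x: y = ∫ 12x^4 dx = (12/5)x^5 + C.


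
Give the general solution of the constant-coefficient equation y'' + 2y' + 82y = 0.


Characteristic equation: r² + 2r + 82 = 0.
Discriminant is negative; roots r = -1 ± 9i (complex conjugate pair).
General solution uses e^(α x)(C₁ cos(β x) + C₂ sin(β x)): y = e^(-x)(C₁cos(9x) + C₂sin(9x)).


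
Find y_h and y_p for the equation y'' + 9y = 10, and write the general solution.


Homogeneous part: r² + 9 = 0 ⇒ r = ±3i, so y_h = C₁cos(3x) + C₂sin(3x).
Try constant y_p = A; plug in: 9A = 10 ⇒ A = 10/9.
General solution: y = C₁cos(3x) + C₂sin(3x) + 10/9.


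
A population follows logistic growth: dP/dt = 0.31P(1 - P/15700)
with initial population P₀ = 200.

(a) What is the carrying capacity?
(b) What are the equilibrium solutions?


Logistic ODE dP/dt = 0.31P(1 - P/15700) has equilibria where dP/dt = 0, i.e. P = 0 or P = 15700.
The coefficient (1 - P/K) = 0 when P = K, identifying K = 15700 as the carrying capacity.
(a) K = 15700; (b) equilibria P = 0 and P = 15700.


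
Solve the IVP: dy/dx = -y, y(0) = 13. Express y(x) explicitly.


General solution of y' = -y is y = Ce^(-x).
Apply y(0) = 13: C = 13.
Particular solution: y = 13e^(-x).


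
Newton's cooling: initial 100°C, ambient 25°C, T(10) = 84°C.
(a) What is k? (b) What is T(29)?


Newton's law: T(t) = T_a + (T₀ - T_a)e^(-kt).
(a) Use T(10) = 84: (84 - 25)/(100 - 25) = e^(-k·10), so k = -ln(0.787)/10 ≈ 0.0240.
(b) Apply k to t = 29: T(29) = 25 + (75)e^(-0.696) ≈ 62.4°C.


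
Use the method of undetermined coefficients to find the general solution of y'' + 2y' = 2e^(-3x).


Characteristic roots of r² + 2r = 0 are 0, -2.
y_h = C₁ + C₂e^(-2x).
Forcing exponent -3 is not a characteristic root; try y_p = Ae^(-3x).
Substitute: A·(9 + (2)·-3 + (0)) = A·3 = 2, so A = 2/3.
General solution: y = C₁ + C₂e^(-2x) + (2/3)e^(-3x).


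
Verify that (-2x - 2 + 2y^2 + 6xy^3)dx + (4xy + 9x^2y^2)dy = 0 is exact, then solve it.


Check exactness: ∂M/∂y = 4y + 18xy^2 and ∂N/∂x = 4y + 18xy^2; equal, so the equation is exact.
Integrate M with respect to x (treating y as constant): ∫M dx = -x^2 - 2x + 2xy^2 + 3x^2y^3 + h(y).
Differentiate w.r.t. y and set equal to N: all terms match, so h'(y) = 0 and h is a constant absorbed into C.
General solution: -x^2 - 2x + 2xy^2 + 3x^2y^3 = C.


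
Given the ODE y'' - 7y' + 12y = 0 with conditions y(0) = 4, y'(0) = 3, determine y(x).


Characteristic roots of r² - 7r + 12 = 0 are 4, 3.
General solution y = c₁ e^(4x) + c₂ e^(3x).
Apply y(0) = 4: c₁ + c₂ = 4. Apply y'(0) = 3: 4 c₁ + 3 c₂ = 3.
Solve: c₁ = -9, c₂ = 13.
Particular solution: y = -9e^(4x) + 13e^(3x).


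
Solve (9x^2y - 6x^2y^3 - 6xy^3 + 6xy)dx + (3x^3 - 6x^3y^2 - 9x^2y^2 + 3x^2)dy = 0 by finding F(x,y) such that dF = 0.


Check exactness: ∂M/∂y = 9x^2 - 18x^2y^2 - 18xy^2 + 6x and ∂N/∂x = 9x^2 - 18x^2y^2 - 18xy^2 + 6x; equal, so the equation is exact.
Integrate M with respect to x (treating y as constant): ∫M dx = 3x^3y - 2x^3y^3 - 3x^2y^3 + 3x^2y + h(y).
Differentiate w.r.t. y and set equal to N: all terms match, so h'(y) = 0 and h is a constant absorbed into C.
General solution: 3x^3y - 2x^3y^3 - 3x^2y^3 + 3x^2y = C.


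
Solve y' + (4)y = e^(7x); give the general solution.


P(x) = 4 ⇒ μ = e^(4x).
(μ y)' = e^(11x) ⇒ μ y = e^(11x)/11 + C.
Divide by μ: y = (1/11)e^(7x) + Ce^(-4x).


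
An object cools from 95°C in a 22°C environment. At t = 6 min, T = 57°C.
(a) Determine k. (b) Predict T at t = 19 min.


Newton's law: T(t) = T_a + (T₀ - T_a)e^(-kt).
(a) Use T(6) = 57: (57 - 22)/(95 - 22) = e^(-k·6), so k = -ln(0.479)/6 ≈ 0.1225.
(b) Apply k to t = 19: T(19) = 22 + (73)e^(-2.328) ≈ 29.1°C.


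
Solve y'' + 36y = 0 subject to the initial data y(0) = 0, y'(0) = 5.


Characteristic roots of r² + 36 = 0 are ±6i, so y = C₁cos(6x) + C₂sin(6x).
Apply y(0) = 0: C₁ = 0. Differentiate and apply y'(0) = 5: 6·C₂ = 5, so C₂ = 5/6.
Particular solution: y = (5/6)sin(6x).


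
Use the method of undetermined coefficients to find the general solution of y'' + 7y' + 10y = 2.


Characteristic roots of r² + 7r + 10 = 0 are -2, -5.
y_h = C₁e^(-2x) + C₂e^(-5x).
Constant forcing; try y_p = A. Then 10A = 2 ⇒ A = 1/5.
General solution: y = C₁e^(-2x) + C₂e^(-5x) + 1/5.


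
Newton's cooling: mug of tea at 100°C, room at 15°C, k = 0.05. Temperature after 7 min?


Newton's law: dT/dt = -k(T - T_a) has solution T(t) = T_a + (T₀ - T_a)e^(-kt).
Plug in T_a = 15, T₀ = 100, k = 0.05, t = 7: T(7) = 15 + (85)e^(-0.35) ≈ 74.9°C.


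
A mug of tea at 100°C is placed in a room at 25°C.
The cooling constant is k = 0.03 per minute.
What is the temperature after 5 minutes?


Newton's law: dT/dt = -k(T - T_a) has solution T(t) = T_a + (T₀ - T_a)e^(-kt).
Plug in T_a = 25, T₀ = 100, k = 0.03, t = 5: T(5) = 25 + (75)e^(-0.15) ≈ 89.6°C.


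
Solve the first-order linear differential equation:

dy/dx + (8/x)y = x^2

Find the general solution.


P(x) = 8/x ⇒ μ = x^8.
(x^8 y)' = x^8·x^2 = x^10.
Integrate: x^8 y = x^11/(11) + C.
Solve for y: y = (1/11)x^3 + C/x^8.


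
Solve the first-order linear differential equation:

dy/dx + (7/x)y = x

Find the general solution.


P(x) = 7/x ⇒ μ = x^7.
(x^7 y)' = x^8 ⇒ x^7 y = x^9/(9) + C.
Solve for y: y = (1/9)x^2 + C/x^7.


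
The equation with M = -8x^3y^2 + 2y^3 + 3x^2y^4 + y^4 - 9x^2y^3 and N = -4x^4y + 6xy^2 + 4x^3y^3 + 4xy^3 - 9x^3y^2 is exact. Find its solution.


Check exactness: ∂M/∂y = -16x^3y + 6y^2 + 12x^2y^3 + 4y^3 - 27x^2y^2 and ∂N/∂x = -16x^3y + 6y^2 + 12x^2y^3 + 4y^3 - 27x^2y^2; equal, so the equation is exact.
Integrate M with respect to x (treating y as constant): ∫M dx = -2x^4y^2 + 2xy^3 + x^3y^4 + xy^4 - 3x^3y^3 + h(y).
Differentiate w.r.t. y and set equal to N: all terms match, so h'(y) = 0 and h is a constant absorbed into C.
General solution: -2x^4y^2 + 2xy^3 + x^3y^4 + xy^4 - 3x^3y^3 = C.


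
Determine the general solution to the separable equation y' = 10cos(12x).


g(y) = 1, so integrate directly: y = ∫ 10cos(12x) dx = (5/6)sin(12x) + C.


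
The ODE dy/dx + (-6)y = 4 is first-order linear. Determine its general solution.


P(x) = -6 ⇒ μ = e^(-6x).
(μ y)' = 4e^(-6x) ⇒ μ y = -(2/3)e^(-6x) + C.
Divide by μ: y = -2/3 + Ce^(6x).


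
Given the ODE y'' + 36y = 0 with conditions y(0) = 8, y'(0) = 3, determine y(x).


Characteristic roots of r² + 36 = 0 are ±6i, so y = C₁cos(6x) + C₂sin(6x).
Apply y(0) = 8: C₁ = 8. Differentiate and apply y'(0) = 3: 6·C₂ = 3, so C₂ = 1/2.
Particular solution: y = 8cos(6x) + (1/2)sin(6x).


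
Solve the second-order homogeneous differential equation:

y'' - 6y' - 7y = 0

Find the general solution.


Characteristic equation: r² - 6r - 7 = 0.
Factor: (r - 7)(r + 1) = 0 ⇒ r = 7, -1 (distinct real).
General solution: y = C₁e^(7x) + C₂e^(-x).


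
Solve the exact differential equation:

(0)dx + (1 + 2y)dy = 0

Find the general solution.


Check exactness: ∂M/∂y = 0 and ∂N/∂x = 0; equal, so the equation is exact.
Integrate M with respect to x (treating y as constant): ∫M dx = 0 + h(y).
Differentiate w.r.t. y and set equal to N: the x-dependent terms already match, leaving h'(y) = 1 + 2y. Integrate: h(y) = y + y^2.
So F(x,y) = y + y^2.
General solution: y + y^2 = C.


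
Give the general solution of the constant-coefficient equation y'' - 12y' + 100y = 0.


Characteristic equation: r² - 12r + 100 = 0.
Discriminant is negative; roots r = 6 ± 8i (complex conjugate pair).
General solution uses e^(α x)(C₁ cos(β x) + C₂ sin(β x)): y = e^(6x)(C₁cos(8x) + C₂sin(8x)).


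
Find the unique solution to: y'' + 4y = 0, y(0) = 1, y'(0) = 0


Characteristic roots of r² + 4 = 0 are ±2i, so y = C₁cos(2x) + C₂sin(2x).
Apply y(0) = 1: C₁ = 1. Differentiate and apply y'(0) = 0: 2·C₂ = 0, so C₂ = 0.
Particular solution: y = cos(2x).


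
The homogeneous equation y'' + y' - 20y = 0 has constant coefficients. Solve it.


Characteristic equation: r² + r - 20 = 0.
Factor: (r - 4)(r + 5) = 0 ⇒ r = 4, -5 (distinct real).
General solution: y = C₁e^(4x) + C₂e^(-5x).


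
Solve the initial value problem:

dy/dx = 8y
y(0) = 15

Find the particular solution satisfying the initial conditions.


General solution of y' = 8y is y = Ce^(8x).
Apply y(0) = 15: C = 15.
Particular solution: y = 15e^(8x).


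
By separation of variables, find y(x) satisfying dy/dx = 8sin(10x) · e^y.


Separate: e^(-y) dy = 8sin(10x) dx.
Integrate: -e^(-y) = -(4/5)cos(10x) + C₀.
Rearrange: e^(-y) = (4/5)cos(10x) + C.


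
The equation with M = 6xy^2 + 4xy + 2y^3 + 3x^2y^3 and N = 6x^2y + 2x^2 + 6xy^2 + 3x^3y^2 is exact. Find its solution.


Check exactness: ∂M/∂y = 12xy + 4x + 6y^2 + 9x^2y^2 and ∂N/∂x = 12xy + 4x + 6y^2 + 9x^2y^2; equal, so the equation is exact.
Integrate M with respect to x (treating y as constant): ∫M dx = 3x^2y^2 + 2x^2y + 2xy^3 + x^3y^3 + h(y).
Differentiate w.r.t. y and set equal to N: all terms match, so h'(y) = 0 and h is a constant absorbed into C.
General solution: 3x^2y^2 + 2x^2y + 2xy^3 + x^3y^3 = C.


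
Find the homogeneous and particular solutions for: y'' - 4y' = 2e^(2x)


Characteristic roots of r² - 4r = 0 are 4, 0.
y_h = C₁e^(4x) + C₂.
Forcing exponent 2 is not a characteristic root; try y_p = Ae^(2x).
Substitute: A·(4 + (-4)·2 + (0)) = A·-4 = 2, so A = -1/2.
General solution: y = C₁e^(4x) + C₂ - (1/2)e^(2x).


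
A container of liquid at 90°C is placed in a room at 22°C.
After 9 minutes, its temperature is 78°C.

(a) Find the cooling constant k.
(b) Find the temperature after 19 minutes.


Newton's law: T(t) = T_a + (T₀ - T_a)e^(-kt).
(a) Use T(9) = 78: (78 - 22)/(90 - 22) = e^(-k·9), so k = -ln(0.824)/9 ≈ 0.0216.
(b) Apply k to t = 19: T(19) = 22 + (68)e^(-0.410) ≈ 67.1°C.


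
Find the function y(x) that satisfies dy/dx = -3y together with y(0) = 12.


General solution of y' = -3y is y = Ce^(-3x).
Apply y(0) = 12: C = 12.
Particular solution: y = 12e^(-3x).


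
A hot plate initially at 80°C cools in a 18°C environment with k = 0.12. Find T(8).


Newton's law: dT/dt = -k(T - T_a) has solution T(t) = T_a + (T₀ - T_a)e^(-kt).
Plug in T_a = 18, T₀ = 80, k = 0.12, t = 8: T(8) = 18 + (62)e^(-0.96) ≈ 41.7°C.


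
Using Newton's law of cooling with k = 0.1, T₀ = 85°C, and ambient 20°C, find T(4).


Newton's law: dT/dt = -k(T - T_a) has solution T(t) = T_a + (T₀ - T_a)e^(-kt).
Plug in T_a = 20, T₀ = 85, k = 0.1, t = 4: T(4) = 20 + (65)e^(-0.40) ≈ 63.6°C.


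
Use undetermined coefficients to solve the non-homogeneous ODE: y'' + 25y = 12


Homogeneous part: r² + 25 = 0 ⇒ r = ±5i, so y_h = C₁cos(5x) + C₂sin(5x).
Try constant y_p = A; plug in: 25A = 12 ⇒ A = 12/25.
General solution: y = C₁cos(5x) + C₂sin(5x) + 12/25.


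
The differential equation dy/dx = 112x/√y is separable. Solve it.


Separate: √y dy = 112x dx.
Integrate: (2/3)y^(3/2) = 56x² + C.


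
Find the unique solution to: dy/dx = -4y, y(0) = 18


General solution of y' = -4y is y = Ce^(-4x).
Apply y(0) = 18: C = 18.
Particular solution: y = 18e^(-4x).


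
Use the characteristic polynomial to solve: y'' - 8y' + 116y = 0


Characteristic equation: r² - 8r + 116 = 0.
Discriminant is negative; roots r = 4 ± 10i (complex conjugate pair).
General solution uses e^(α x)(C₁ cos(β x) + C₂ sin(β x)): y = e^(4x)(C₁cos(10x) + C₂sin(10x)).


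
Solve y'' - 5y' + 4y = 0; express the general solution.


Characteristic equation: r² - 5r + 4 = 0.
Factor: (r - 4)(r - 1) = 0 ⇒ r = 4, 1 (distinct real).
General solution: y = C₁e^(4x) + C₂e^(x).


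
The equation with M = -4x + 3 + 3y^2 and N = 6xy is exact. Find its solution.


Check exactness: ∂M/∂y = 6y and ∂N/∂x = 6y; equal, so the equation is exact.
Integrate M with respect to x (treating y as constant): ∫M dx = -2x^2 + 3x + 3xy^2 + h(y).
Differentiate w.r.t. y and set equal to N: all terms match, so h'(y) = 0 and h is a constant absorbed into C.
General solution: -2x^2 + 3x + 3xy^2 = C.


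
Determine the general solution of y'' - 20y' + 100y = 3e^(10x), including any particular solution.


Characteristic polynomial (r - 10)² = 0; repeated root r = 10.
y_h = (C₁ + C₂x)e^(10x). Forcing matches the repeated root (resonance), so try y_p = Ax² e^(10x).
Substitute and solve for A: 2A = 3, so A = 3/2.
General solution: y = (C₁ + C₂x + (3/2)x²)e^(10x).


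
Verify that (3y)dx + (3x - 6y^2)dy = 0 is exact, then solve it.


Check exactness: ∂M/∂y = 3 and ∂N/∂x = 3; equal, so the equation is exact.
Integrate M with respect to x (treating y as constant): ∫M dx = 3xy + h(y).
Differentiate w.r.t. y and set equal to N: the x-dependent terms already match, leaving h'(y) = -6y^2. Integrate: h(y) = -2y^3.
So F(x,y) = 3xy - 2y^3.
General solution: 3xy - 2y^3 = C.


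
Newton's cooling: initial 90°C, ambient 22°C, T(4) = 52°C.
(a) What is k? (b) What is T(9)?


Newton's law: T(t) = T_a + (T₀ - T_a)e^(-kt).
(a) Use T(4) = 52: (52 - 22)/(90 - 22) = e^(-k·4), so k = -ln(0.441)/4 ≈ 0.2046.
(b) Apply k to t = 9: T(9) = 22 + (68)e^(-1.841) ≈ 32.8°C.


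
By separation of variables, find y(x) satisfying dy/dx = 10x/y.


Separate variables: y dy = 10x dx.
Integrate both sides: y²/2 = 5x^2 + C₀.
Multiply by 2: y² = 10x^2 + C.


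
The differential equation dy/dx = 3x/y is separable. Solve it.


Separate variables: y dy = 3x dx.
Integrate both sides: y²/2 = (3/2)x^2 + C₀.
Multiply by 2: y² = 3x^2 + C.


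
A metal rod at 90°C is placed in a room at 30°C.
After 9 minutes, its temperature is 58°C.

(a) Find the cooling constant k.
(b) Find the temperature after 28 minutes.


Newton's law: T(t) = T_a + (T₀ - T_a)e^(-kt).
(a) Use T(9) = 58: (58 - 30)/(90 - 30) = e^(-k·9), so k = -ln(0.467)/9 ≈ 0.0847.
(b) Apply k to t = 28: T(28) = 30 + (60)e^(-2.371) ≈ 35.6°C.


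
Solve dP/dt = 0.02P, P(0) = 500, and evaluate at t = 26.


The ODE dP/dt = 0.02P has solution P(t) = P(0)e^(0.02t).
Substitute P(0) = 500 and t = 26: P(26) = 500 e^(0.52) ≈ 841.


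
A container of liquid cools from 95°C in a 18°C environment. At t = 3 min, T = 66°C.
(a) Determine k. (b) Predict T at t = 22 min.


Newton's law: T(t) = T_a + (T₀ - T_a)e^(-kt).
(a) Use T(3) = 66: (66 - 18)/(95 - 18) = e^(-k·3), so k = -ln(0.623)/3 ≈ 0.1575.
(b) Apply k to t = 22: T(22) = 18 + (77)e^(-3.466) ≈ 20.4°C.


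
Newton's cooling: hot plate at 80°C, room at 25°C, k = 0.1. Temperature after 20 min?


Newton's law: dT/dt = -k(T - T_a) has solution T(t) = T_a + (T₀ - T_a)e^(-kt).
Plug in T_a = 25, T₀ = 80, k = 0.1, t = 20: T(20) = 25 + (55)e^(-2.00) ≈ 32.4°C.


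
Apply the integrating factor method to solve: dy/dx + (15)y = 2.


P(x) = 15, Q(x) = 2; integrating factor μ = e^(15x).
(μ y)' = 2e^(15x) ⇒ μ y = (2/15)e^(15x) + C.
Divide by μ: y = 2/15 + Ce^(-15x).


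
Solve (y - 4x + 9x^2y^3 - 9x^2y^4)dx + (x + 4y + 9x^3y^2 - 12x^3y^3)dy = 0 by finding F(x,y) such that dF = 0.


Check exactness: ∂M/∂y = 1 + 27x^2y^2 - 36x^2y^3 and ∂N/∂x = 1 + 27x^2y^2 - 36x^2y^3; equal, so the equation is exact.
Integrate M with respect to x (treating y as constant): ∫M dx = xy - 2x^2 + 3x^3y^3 - 3x^3y^4 + h(y).
Differentiate w.r.t. y and set equal to N: the x-dependent terms already match, leaving h'(y) = 4y. Integrate: h(y) = 2y^2.
So F(x,y) = xy - 2x^2 + 2y^2 + 3x^3y^3 - 3x^3y^4.
General solution: xy - 2x^2 + 2y^2 + 3x^3y^3 - 3x^3y^4 = C.


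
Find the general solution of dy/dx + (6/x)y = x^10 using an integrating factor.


P(x) = 6/x ⇒ μ = x^6.
(x^6 y)' = x^6·x^10 = x^16.
Integrate: x^6 y = x^17/(17) + C.
Solve for y: y = (1/17)x^11 + C/x^6.


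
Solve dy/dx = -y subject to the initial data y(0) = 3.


General solution of y' = -y is y = Ce^(-x).
Apply y(0) = 3: C = 3.
Particular solution: y = 3e^(-x).


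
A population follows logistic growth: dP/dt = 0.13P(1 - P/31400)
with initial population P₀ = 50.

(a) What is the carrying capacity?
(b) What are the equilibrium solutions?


Logistic ODE dP/dt = 0.13P(1 - P/31400) has equilibria where dP/dt = 0, i.e. P = 0 or P = 31400.
The coefficient (1 - P/K) = 0 when P = K, identifying K = 31400 as the carrying capacity.
(a) K = 31400; (b) equilibria P = 0 and P = 31400.


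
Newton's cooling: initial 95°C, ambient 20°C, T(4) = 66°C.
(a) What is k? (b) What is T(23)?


Newton's law: T(t) = T_a + (T₀ - T_a)e^(-kt).
(a) Use T(4) = 66: (66 - 20)/(95 - 20) = e^(-k·4), so k = -ln(0.613)/4 ≈ 0.1222.
(b) Apply k to t = 23: T(23) = 20 + (75)e^(-2.811) ≈ 24.5°C.


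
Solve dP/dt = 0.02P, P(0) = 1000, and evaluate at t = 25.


The ODE dP/dt = 0.02P has solution P(t) = P(0)e^(0.02t).
Substitute P(0) = 1000 and t = 25: P(25) = 1000 e^(0.50) ≈ 1649.


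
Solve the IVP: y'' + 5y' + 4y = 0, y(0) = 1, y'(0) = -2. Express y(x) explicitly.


Characteristic roots of r² + 5r + 4 = 0 are -4, -1.
General solution y = c₁ e^(-4x) + c₂ e^(-x).
Apply y(0) = 1: c₁ + c₂ = 1. Apply y'(0) = -2: -4 c₁ - 1 c₂ = -2.
Solve: c₁ = 1/3, c₂ = 2/3.
Particular solution: y = (1/3)e^(-4x) + (2/3)e^(-x).


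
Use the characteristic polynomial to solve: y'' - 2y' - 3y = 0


Characteristic equation: r² - 2r - 3 = 0.
Factor: (r + 1)(r - 3) = 0 ⇒ r = -1, 3 (distinct real).
General solution: y = C₁e^(-x) + C₂e^(3x).


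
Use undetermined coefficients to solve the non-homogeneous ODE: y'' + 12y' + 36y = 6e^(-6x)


Characteristic polynomial (r + 6)² = 0; repeated root r = -6.
y_h = (C₁ + C₂x)e^(-6x). Forcing matches the repeated root (resonance), so try y_p = Ax² e^(-6x).
Substitute and solve for A: 2A = 6, so A = 3.
General solution: y = (C₁ + C₂x + 3x²)e^(-6x).


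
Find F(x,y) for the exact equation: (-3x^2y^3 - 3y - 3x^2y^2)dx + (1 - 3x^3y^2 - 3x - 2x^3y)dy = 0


Check exactness: ∂M/∂y = -9x^2y^2 - 3 - 6x^2y and ∂N/∂x = -9x^2y^2 - 3 - 6x^2y; equal, so the equation is exact.
Integrate M with respect to x (treating y as constant): ∫M dx = -x^3y^3 - 3xy - x^3y^2 + h(y).
Differentiate w.r.t. y and set equal to N: the x-dependent terms already match, leaving h'(y) = 1. Integrate: h(y) = y.
So F(x,y) = y - x^3y^3 - 3xy - x^3y^2.
General solution: y - x^3y^3 - 3xy - x^3y^2 = C.


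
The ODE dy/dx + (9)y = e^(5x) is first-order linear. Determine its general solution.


P(x) = 9 ⇒ μ = e^(9x).
(μ y)' = e^(14x) ⇒ μ y = e^(14x)/14 + C.
Divide by μ: y = (1/14)e^(5x) + Ce^(-9x).


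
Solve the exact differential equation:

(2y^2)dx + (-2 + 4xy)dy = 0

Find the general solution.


Check exactness: ∂M/∂y = 4y and ∂N/∂x = 4y; equal, so the equation is exact.
Integrate M with respect to x (treating y as constant): ∫M dx = 2xy^2 + h(y).
Differentiate w.r.t. y and set equal to N: the x-dependent terms already match, leaving h'(y) = -2. Integrate: h(y) = -2y.
So F(x,y) = -2y + 2xy^2.
General solution: -2y + 2xy^2 = C.


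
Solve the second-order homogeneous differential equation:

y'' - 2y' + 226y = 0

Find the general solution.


Characteristic equation: r² - 2r + 226 = 0.
Discriminant is negative; roots r = 1 ± 15i (complex conjugate pair).
General solution uses e^(α x)(C₁ cos(β x) + C₂ sin(β x)): y = e^(x)(C₁cos(15x) + C₂sin(15x)).


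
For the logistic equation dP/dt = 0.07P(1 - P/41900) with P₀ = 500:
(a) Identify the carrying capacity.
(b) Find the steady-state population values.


Logistic ODE dP/dt = 0.07P(1 - P/41900) has equilibria where dP/dt = 0, i.e. P = 0 or P = 41900.
The coefficient (1 - P/K) = 0 when P = K, identifying K = 41900 as the carrying capacity.
(a) K = 41900; (b) equilibria P = 0 and P = 41900.


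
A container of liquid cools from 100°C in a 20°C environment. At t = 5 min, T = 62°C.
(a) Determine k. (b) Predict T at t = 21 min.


Newton's law: T(t) = T_a + (T₀ - T_a)e^(-kt).
(a) Use T(5) = 62: (62 - 20)/(100 - 20) = e^(-k·5), so k = -ln(0.525)/5 ≈ 0.1289.
(b) Apply k to t = 21: T(21) = 20 + (80)e^(-2.706) ≈ 25.3°C.


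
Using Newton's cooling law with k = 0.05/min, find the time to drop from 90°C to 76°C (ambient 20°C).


From T(t) = T_a + (T₀ - T_a)e^(-kt), set T(t) = 76:
(76 - 20) / (90 - 20) = e^(-0.05t), so t = -ln(0.800)/0.05 ≈ 4.5 minutes.


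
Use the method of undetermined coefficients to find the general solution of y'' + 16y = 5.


Homogeneous part: r² + 16 = 0 ⇒ r = ±4i, so y_h = C₁cos(4x) + C₂sin(4x).
Try constant y_p = A; plug in: 16A = 5 ⇒ A = 5/16.
General solution: y = C₁cos(4x) + C₂sin(4x) + 5/16.


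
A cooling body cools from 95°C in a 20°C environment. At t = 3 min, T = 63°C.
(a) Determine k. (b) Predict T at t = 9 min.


Newton's law: T(t) = T_a + (T₀ - T_a)e^(-kt).
(a) Use T(3) = 63: (63 - 20)/(95 - 20) = e^(-k·3), so k = -ln(0.573)/3 ≈ 0.1854.
(b) Apply k to t = 9: T(9) = 20 + (75)e^(-1.669) ≈ 34.1°C.


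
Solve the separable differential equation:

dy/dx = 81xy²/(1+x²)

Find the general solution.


Separate: dy/y² = 81x/(1+x²) dx.
Integrate LHS: ∫ dy/y² = -1/y.
Integrate RHS via u = 1+x²: (81/2)ln(1+x²) + C.
Result: -1/y = (81/2)ln(1+x²) + C.


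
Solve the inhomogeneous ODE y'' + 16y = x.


Homogeneous: r² + 16 = 0 ⇒ r = ±4i, y_h = C₁cos(4x) + C₂sin(4x).
Polynomial forcing; try y_p = Ax + B. Then y_p'' + 16 y_p = 16(Ax + B) = x, so B = 0 and A = 1/16.
General solution: y = C₁cos(4x) + C₂sin(4x) + (1/16)x.


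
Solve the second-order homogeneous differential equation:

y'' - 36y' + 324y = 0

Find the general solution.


Characteristic equation: r² - 36r + 324 = 0, i.e. (r - 18)² = 0.
Repeated root r = 18; include an x factor for the second linearly independent solution.
General solution: y = (C₁ + C₂x)e^(18x).


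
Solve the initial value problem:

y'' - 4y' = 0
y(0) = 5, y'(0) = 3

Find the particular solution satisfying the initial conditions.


Characteristic roots of r² - 4r = 0 are 4, 0.
General solution y = c₁ e^(4x) + c₂.
Apply y(0) = 5: c₁ + c₂ = 5. Apply y'(0) = 3: 4 c₁ + 0 c₂ = 3.
Solve: c₁ = 3/4, c₂ = 17/4.
Particular solution: y = (3/4)e^(4x) + 17/4.


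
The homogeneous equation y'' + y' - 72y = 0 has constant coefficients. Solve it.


Characteristic equation: r² + r - 72 = 0.
Factor: (r + 9)(r - 8) = 0 ⇒ r = -9, 8 (distinct real).
General solution: y = C₁e^(-9x) + C₂e^(8x).
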